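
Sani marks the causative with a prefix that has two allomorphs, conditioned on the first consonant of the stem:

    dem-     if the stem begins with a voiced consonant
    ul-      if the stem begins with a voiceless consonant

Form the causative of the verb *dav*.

demdav

*dav*: first consonant = /d/, voiced → dem- → *demdav*.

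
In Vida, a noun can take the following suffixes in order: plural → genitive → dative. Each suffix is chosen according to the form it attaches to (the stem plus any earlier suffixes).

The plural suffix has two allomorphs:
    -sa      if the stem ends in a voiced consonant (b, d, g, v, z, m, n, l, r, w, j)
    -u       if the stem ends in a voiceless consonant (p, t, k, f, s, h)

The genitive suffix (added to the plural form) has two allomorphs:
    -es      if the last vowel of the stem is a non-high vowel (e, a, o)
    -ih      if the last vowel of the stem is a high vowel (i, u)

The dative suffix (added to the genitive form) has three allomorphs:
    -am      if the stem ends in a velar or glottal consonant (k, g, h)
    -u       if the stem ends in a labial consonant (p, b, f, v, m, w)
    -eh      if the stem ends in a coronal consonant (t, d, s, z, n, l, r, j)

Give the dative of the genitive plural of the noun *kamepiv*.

kamepivsaeseh

Since the final consonant of *kamepiv* is /v/ (voiced), it takes -sa, giving *kamepivsa*.
Since the last vowel of the plural form *kamepivsa* is /a/ (a non-high vowel), it takes -es, giving *kamepivsaes*.
The final consonant of the genitive form *kamepivsaes* is /s/, which is coronal, so the dative suffix is -eh, giving *kamepivsaeseh*.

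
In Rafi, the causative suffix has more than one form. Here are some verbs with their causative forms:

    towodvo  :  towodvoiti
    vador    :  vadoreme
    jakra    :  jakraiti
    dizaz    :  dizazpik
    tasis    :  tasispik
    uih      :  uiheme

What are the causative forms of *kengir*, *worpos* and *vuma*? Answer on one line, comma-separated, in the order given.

kengireme, worpospik, vumaiti

The alternation tracks the final sound of the stem — -pik when the stem ends in a sibilant (*dizaz*, *tasis*); -eme when the stem ends in a non-sibilant consonant (*vador*, *uih*); -iti when the stem ends in a vowel (*towodvo*, *jakra*).
The final sound of *kengir* is /r/, which is a non-sibilant consonant, so the suffix is -eme, giving *kengireme*.
*worpos* — final sound /s/ (a sibilant) → -pik → *worpospik*.
*vuma*: final sound = /a/, a vowel → -iti → *vumaiti*.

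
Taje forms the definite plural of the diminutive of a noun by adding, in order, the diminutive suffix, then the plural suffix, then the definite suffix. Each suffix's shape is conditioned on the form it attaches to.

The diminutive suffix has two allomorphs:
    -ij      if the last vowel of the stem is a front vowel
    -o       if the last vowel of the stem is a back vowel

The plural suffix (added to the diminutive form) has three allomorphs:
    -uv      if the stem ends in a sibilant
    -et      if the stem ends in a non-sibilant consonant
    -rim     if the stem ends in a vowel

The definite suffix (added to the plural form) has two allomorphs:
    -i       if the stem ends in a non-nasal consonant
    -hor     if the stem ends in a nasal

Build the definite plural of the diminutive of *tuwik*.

*tuwik* — last vowel /i/ (a front vowel) → -ij → *tuwikij*.
The diminutive form *tuwikij* — final sound /j/ (a non-sibilant consonant) → -et → *tuwikijet*.
Since the final consonant of the plural form *tuwikijet* is /t/ (non-nasal), it takes -i, giving *tuwikijeti*.

tuwikijeti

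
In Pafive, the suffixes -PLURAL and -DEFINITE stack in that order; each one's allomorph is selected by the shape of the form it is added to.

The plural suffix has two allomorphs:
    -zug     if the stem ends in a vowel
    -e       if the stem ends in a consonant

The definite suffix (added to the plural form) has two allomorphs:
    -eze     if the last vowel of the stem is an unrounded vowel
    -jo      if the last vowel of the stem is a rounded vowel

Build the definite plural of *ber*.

bereeze

Since the final sound of *ber* is /r/ (a consonant), it takes -e, giving *bere*.
The plural form *bere* — last vowel /e/ (an unrounded vowel) → -eze → *bereeze*.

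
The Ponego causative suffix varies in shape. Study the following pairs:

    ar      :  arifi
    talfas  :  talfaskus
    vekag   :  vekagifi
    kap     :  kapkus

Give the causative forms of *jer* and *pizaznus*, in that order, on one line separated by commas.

The suffix is conditioned by the final consonant: -kus when the stem ends in a voiceless consonant (*talfas*, *kap*); -ifi when the stem ends in a voiced consonant (*ar*, *vekag*).
Since the final consonant of *jer* is /r/ (voiced), it takes -ifi, giving *jerifi*.
The final consonant of *pizaznus* is /s/, which is voiceless, so the suffix is -kus, giving *pizaznuskus*.

jerifi, pizaznuskus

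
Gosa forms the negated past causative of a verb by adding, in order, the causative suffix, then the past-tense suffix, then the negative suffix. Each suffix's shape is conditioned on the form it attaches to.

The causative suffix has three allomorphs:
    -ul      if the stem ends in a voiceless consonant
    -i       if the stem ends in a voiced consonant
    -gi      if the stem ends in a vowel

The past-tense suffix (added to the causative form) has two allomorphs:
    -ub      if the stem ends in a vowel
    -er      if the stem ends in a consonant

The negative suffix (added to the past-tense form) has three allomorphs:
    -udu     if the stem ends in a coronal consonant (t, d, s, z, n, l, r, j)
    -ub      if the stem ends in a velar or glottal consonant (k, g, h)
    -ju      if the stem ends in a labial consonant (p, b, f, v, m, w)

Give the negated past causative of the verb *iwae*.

*iwae* — final sound /e/ (a vowel) → -gi → *iwaegi*.
The final sound of the causative form *iwaegi* is /i/, which is a vowel, so the past-tense suffix is -ub, giving *iwaegiub*.
The past-tense form *iwaegiub* — final consonant /b/ (labial) → -ju → *iwaegiubju*.

iwaegiubju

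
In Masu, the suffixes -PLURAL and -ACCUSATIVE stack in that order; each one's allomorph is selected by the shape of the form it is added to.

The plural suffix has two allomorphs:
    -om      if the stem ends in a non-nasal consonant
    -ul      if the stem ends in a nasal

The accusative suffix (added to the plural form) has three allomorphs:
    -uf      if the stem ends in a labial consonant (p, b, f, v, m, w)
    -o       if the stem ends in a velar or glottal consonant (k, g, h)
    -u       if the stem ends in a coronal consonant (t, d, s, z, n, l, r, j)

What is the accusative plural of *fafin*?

The final consonant of *fafin* is /n/, which is a nasal, so the plural suffix is -ul, giving *fafinul*.
Since the final consonant of the plural form *fafinul* is /l/ (coronal), it takes -u, giving *fafinulu*.

fafinulu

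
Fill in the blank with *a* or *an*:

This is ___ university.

The indefinite article is chosen by the initial *sound* of the following word, not its spelling.
*university* begins with the sound /juː/ (u pronounced /juː/) — a consonant sound.
So the article is *a*: This is a university.

a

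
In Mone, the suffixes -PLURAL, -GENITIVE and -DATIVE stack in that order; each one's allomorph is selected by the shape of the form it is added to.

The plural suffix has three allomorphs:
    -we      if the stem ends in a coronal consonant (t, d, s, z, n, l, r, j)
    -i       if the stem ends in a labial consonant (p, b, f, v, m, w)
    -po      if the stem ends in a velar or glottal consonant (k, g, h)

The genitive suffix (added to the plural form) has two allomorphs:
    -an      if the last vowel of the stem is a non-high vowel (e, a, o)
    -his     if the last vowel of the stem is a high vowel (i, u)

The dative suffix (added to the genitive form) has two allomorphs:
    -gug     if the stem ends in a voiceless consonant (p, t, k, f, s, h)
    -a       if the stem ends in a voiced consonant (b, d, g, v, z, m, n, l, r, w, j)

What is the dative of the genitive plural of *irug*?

*irug* — final consonant /g/ (velar/glottal) → -po → *irugpo*.
Since the last vowel of the plural form *irugpo* is /o/ (a non-high vowel), it takes -an, giving *irugpoan*.
Since the final consonant of the genitive form *irugpoan* is /n/ (voiced), it takes -a, giving *irugpoana*.

irugpoana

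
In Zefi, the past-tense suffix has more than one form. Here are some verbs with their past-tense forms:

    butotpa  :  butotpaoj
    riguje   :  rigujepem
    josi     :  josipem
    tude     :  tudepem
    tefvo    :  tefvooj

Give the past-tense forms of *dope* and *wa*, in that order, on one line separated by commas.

The alternation tracks the last vowel of the stem — -pem when the last vowel of the stem is a front vowel (*riguje*, *josi*, *tude*); -oj when the last vowel of the stem is a back vowel (*butotpa*, *tefvo*).
Since the last vowel of *dope* is /e/ (a front vowel), it takes -pem, giving *dopepem*.
*wa*: last vowel = /a/, a back vowel → -oj → *waoj*.

dopepem, waoj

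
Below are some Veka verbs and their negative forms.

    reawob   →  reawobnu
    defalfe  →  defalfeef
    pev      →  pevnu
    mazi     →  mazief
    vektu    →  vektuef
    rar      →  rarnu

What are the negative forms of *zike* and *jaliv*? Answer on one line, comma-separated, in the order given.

The suffix is conditioned by the final sound: -nu when the stem ends in a consonant (*reawob*, *pev*, *rar*); -ef when the stem ends in a vowel (*defalfe*, *mazi*, *vektu*).
The final sound of *zike* is /e/, which is a vowel, so the suffix is -ef, giving *zikeef*.
The final sound of *jaliv* is /v/, which is a consonant, so the suffix is -nu, giving *jalivnu*.

zikeef, jalivnu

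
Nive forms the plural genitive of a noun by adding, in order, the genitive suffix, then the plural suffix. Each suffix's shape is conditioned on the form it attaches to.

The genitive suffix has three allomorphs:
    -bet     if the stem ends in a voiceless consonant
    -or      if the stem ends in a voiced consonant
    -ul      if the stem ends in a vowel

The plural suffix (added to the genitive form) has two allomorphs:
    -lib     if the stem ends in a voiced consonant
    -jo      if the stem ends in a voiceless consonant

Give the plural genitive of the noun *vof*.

vofbetjo

*vof*: final sound = /f/, a voiceless consonant → -bet → *vofbet*.
Since the final consonant of the genitive form *vofbet* is /t/ (voiceless), it takes -jo, giving *vofbetjo*.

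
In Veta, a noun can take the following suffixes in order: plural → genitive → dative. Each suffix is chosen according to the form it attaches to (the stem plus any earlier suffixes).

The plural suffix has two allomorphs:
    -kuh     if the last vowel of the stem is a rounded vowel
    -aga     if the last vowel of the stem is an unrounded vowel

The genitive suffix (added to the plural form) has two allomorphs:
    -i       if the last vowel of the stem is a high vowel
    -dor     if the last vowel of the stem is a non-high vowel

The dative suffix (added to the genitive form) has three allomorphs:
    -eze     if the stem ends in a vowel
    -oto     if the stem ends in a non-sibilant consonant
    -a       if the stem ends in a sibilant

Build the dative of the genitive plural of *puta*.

Since the last vowel of *puta* is /a/ (an unrounded vowel), it takes -aga, giving *putaaga*.
The plural form *putaaga*: last vowel = /a/, a non-high vowel → -dor → *putaagador*.
The genitive form *putaagador* — final sound /r/ (a non-sibilant consonant) → -oto → *putaagadoroto*.

putaagadoroto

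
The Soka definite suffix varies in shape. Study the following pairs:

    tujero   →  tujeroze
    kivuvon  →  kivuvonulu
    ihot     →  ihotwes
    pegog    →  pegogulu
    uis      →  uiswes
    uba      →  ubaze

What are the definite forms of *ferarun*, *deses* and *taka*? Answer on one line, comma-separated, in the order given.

The pattern is voicing of the final sound: -wes when the stem ends in a voiceless consonant (*ihot*, *uis*); -ulu when the stem ends in a voiced consonant (*kivuvon*, *pegog*); -ze when the stem ends in a vowel (*tujero*, *uba*).
Since the final sound of *ferarun* is /n/ (a voiced consonant), it takes -ulu, giving *ferarunulu*.
Since the final sound of *deses* is /s/ (a voiceless consonant), it takes -wes, giving *deseswes*.
*taka* — final sound /a/ (a vowel) → -ze → *takaze*.

ferarunulu, deseswes, takaze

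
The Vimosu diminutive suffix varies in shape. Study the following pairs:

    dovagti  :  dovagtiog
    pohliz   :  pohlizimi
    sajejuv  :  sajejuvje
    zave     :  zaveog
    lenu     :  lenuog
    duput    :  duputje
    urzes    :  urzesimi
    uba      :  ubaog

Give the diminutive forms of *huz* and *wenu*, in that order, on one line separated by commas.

The pattern is sibilance of the final sound: -imi when the stem ends in a sibilant (*pohliz*, *urzes*); -je when the stem ends in a non-sibilant consonant (*sajejuv*, *duput*); -og when the stem ends in a vowel (*dovagti*, *zave*, *lenu*, *uba*).
*huz* — final sound /z/ (a sibilant) → -imi → *huzimi*.
*wenu* — final sound /u/ (a vowel) → -og → *wenuog*.

huzimi, wenuog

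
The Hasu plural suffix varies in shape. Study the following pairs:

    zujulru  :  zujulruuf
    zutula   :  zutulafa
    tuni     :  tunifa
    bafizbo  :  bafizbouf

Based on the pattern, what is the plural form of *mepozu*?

Looking at the last vowel of each stem: -uf when the last vowel of the stem is a rounded vowel (*zujulru*, *bafizbo*); -fa when the last vowel of the stem is an unrounded vowel (*zutula*, *tuni*).
*mepozu*: last vowel = /u/, a rounded vowel → -uf → *mepozuuf*.

mepozuuf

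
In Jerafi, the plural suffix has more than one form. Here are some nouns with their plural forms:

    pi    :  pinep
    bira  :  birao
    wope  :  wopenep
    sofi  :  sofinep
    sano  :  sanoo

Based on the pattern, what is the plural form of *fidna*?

The suffix is conditioned by the last vowel: -nep when the last vowel of the stem is a front vowel (*pi*, *wope*, *sofi*); -o when the last vowel of the stem is a back vowel (*bira*, *sano*).
*fidna* — last vowel /a/ (a back vowel) → -o → *fidnao*.

fidnao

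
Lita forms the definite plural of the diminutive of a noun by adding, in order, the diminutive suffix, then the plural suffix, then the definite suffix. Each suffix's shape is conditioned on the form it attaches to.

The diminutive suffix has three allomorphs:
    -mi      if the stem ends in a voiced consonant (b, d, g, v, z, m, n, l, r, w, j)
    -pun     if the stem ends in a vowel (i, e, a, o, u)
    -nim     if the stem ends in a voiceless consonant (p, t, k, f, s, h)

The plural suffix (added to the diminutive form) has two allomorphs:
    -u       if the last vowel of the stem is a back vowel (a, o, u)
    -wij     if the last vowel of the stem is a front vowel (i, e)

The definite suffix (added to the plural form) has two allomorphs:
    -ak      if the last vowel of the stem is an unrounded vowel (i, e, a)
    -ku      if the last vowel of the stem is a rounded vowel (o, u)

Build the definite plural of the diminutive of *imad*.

*imad*: final sound = /d/, a voiced consonant → -mi → *imadmi*.
The diminutive form *imadmi*: last vowel = /i/, a front vowel → -wij → *imadmiwij*.
The plural form *imadmiwij* — last vowel /i/ (an unrounded vowel) → -ak → *imadmiwijak*.

imadmiwijak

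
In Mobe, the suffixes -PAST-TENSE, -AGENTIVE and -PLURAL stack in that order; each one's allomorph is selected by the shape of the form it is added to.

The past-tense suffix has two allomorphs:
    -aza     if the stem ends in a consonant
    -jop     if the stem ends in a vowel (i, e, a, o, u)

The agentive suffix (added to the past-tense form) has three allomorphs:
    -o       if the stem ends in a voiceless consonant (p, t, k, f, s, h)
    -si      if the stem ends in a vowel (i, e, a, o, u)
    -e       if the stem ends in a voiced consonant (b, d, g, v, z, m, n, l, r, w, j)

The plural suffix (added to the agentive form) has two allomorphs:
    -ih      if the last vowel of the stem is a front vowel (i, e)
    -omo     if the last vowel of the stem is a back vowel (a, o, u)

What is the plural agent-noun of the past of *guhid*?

Since the final sound of *guhid* is /d/ (a consonant), it takes -aza, giving *guhidaza*.
The past-tense form *guhidaza* — final sound /a/ (a vowel) → -si → *guhidazasi*.
The agentive form *guhidazasi* — last vowel /i/ (a front vowel) → -ih → *guhidazasiih*.

guhidazasiih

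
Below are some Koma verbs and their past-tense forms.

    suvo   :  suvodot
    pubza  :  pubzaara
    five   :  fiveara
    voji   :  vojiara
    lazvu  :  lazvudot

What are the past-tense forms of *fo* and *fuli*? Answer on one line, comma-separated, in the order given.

fodot, fuliara

Looking at the last vowel of each stem: -dot when the last vowel of the stem is a rounded vowel (*suvo*, *lazvu*); -ara when the last vowel of the stem is an unrounded vowel (*pubza*, *five*, *voji*).
Since the last vowel of *fo* is /o/ (a rounded vowel), it takes -dot, giving *fodot*.
*fuli* — last vowel /i/ (an unrounded vowel) → -ara → *fuliara*.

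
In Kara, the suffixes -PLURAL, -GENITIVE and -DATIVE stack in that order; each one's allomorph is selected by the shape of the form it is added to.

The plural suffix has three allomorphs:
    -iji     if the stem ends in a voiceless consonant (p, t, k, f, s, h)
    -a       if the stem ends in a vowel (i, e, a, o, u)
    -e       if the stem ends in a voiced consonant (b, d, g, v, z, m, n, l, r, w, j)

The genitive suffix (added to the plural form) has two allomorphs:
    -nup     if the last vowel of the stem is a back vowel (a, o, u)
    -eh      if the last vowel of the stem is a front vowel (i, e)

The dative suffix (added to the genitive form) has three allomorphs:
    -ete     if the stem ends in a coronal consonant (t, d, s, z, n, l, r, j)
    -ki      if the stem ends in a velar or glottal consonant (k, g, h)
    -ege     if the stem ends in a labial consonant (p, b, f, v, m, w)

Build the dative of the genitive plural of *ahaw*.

*ahaw*: final sound = /w/, a voiced consonant → -e → *ahawe*.
Since the last vowel of the plural form *ahawe* is /e/ (a front vowel), it takes -eh, giving *ahaweeh*.
The genitive form *ahaweeh*: final consonant = /h/, velar/glottal → -ki → *ahaweehki*.

ahaweehki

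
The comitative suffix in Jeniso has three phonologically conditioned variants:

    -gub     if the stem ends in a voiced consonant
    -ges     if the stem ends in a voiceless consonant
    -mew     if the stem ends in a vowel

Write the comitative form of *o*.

omew

*o*: final sound = /o/, a vowel → -mew → *omew*.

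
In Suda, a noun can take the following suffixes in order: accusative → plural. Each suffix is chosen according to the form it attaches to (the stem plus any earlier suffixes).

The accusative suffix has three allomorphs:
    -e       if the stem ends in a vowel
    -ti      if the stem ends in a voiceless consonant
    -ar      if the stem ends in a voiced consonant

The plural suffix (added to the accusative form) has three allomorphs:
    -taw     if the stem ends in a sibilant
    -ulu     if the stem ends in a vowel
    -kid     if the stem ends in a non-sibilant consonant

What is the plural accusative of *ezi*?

ezieulu

Since the final sound of *ezi* is /i/ (a vowel), it takes -e, giving *ezie*.
The accusative form *ezie* — final sound /e/ (a vowel) → -ulu → *ezieulu*.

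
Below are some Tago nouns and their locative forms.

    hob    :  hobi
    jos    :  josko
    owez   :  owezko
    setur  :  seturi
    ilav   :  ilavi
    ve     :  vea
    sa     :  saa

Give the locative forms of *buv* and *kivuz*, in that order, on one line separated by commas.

The suffix is conditioned by the final sound: -ko when the stem ends in a sibilant (*jos*, *owez*); -i when the stem ends in a non-sibilant consonant (*hob*, *setur*, *ilav*); -a when the stem ends in a vowel (*ve*, *sa*).
Since the final sound of *buv* is /v/ (a non-sibilant consonant), it takes -i, giving *buvi*.
*kivuz* — final sound /z/ (a sibilant) → -ko → *kivuzko*.

buvi, kivuzko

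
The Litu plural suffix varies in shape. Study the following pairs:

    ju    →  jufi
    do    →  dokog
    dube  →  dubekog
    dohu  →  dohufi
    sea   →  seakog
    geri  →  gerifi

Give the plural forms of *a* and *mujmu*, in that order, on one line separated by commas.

The alternation tracks the last vowel of the stem — -fi when the last vowel of the stem is a high vowel (*ju*, *dohu*, *geri*); -kog when the last vowel of the stem is a non-high vowel (*do*, *dube*, *sea*).
Since the last vowel of *a* is /a/ (a non-high vowel), it takes -kog, giving *akog*.
*mujmu* — last vowel /u/ (a high vowel) → -fi → *mujmufi*.

akog, mujmufi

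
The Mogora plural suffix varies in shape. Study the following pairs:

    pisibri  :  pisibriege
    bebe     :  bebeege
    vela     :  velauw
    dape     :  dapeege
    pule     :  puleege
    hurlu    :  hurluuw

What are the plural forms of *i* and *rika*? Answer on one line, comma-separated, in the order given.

The suffix is conditioned by the last vowel: -ege when the last vowel of the stem is a front vowel (*pisibri*, *bebe*, *dape*, *pule*); -uw when the last vowel of the stem is a back vowel (*vela*, *hurlu*).
The last vowel of *i* is /i/, which is a front vowel, so the suffix is -ege, giving *iege*.
Since the last vowel of *rika* is /a/ (a back vowel), it takes -uw, giving *rikauw*.

iege, rikauw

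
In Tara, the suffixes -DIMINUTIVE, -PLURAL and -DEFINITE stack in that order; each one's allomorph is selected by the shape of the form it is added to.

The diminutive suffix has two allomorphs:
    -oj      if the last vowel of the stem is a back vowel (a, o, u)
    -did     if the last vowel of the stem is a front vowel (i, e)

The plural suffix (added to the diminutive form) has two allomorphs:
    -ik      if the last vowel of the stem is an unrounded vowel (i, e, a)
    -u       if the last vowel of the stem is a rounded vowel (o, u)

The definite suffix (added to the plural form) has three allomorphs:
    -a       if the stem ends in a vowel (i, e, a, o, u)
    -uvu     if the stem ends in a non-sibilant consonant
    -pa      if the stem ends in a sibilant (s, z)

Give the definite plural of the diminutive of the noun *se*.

Since the last vowel of *se* is /e/ (a front vowel), it takes -did, giving *sedid*.
Since the last vowel of the diminutive form *sedid* is /i/ (an unrounded vowel), it takes -ik, giving *sedidik*.
Since the final sound of the plural form *sedidik* is /k/ (a non-sibilant consonant), it takes -uvu, giving *sedidikuvu*.

sedidikuvu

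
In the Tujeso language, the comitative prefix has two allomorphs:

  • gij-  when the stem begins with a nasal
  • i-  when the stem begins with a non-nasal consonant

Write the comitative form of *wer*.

Since the first consonant of *wer* is /w/ (non-nasal), it takes i-, giving *iwer*.

iwer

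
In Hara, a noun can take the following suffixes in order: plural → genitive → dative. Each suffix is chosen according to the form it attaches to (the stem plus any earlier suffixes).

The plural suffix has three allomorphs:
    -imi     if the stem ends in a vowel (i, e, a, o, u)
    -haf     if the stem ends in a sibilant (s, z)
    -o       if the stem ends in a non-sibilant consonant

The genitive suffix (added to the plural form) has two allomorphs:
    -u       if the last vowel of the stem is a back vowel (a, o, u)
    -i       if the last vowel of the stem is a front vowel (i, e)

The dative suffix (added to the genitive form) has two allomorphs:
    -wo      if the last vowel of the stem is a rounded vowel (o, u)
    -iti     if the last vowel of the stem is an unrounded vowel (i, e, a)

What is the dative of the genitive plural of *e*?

*e* — final sound /e/ (a vowel) → -imi → *eimi*.
The last vowel of the plural form *eimi* is /i/, which is a front vowel, so the genitive suffix is -i, giving *eimii*.
The genitive form *eimii*: last vowel = /i/, an unrounded vowel → -iti → *eimiiiti*.

eimiiiti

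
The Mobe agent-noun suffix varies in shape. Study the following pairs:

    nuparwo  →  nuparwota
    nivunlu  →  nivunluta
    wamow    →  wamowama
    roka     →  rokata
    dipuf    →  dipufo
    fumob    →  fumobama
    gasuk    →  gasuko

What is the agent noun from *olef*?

olefo

The alternation tracks the final sound of the stem — -o when the stem ends in a voiceless consonant (*dipuf*, *gasuk*); -ama when the stem ends in a voiced consonant (*wamow*, *fumob*); -ta when the stem ends in a vowel (*nuparwo*, *nivunlu*, *roka*).
*olef*: final sound = /f/, a voiceless consonant → -o → *olefo*.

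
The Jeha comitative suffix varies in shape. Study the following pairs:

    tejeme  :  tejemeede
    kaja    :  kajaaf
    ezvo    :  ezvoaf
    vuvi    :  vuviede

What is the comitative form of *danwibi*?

The alternation tracks the last vowel of the stem — -ede when the last vowel of the stem is a front vowel (*tejeme*, *vuvi*); -af when the last vowel of the stem is a back vowel (*kaja*, *ezvo*).
Since the last vowel of *danwibi* is /i/ (a front vowel), it takes -ede, giving *danwibiede*.

danwibiede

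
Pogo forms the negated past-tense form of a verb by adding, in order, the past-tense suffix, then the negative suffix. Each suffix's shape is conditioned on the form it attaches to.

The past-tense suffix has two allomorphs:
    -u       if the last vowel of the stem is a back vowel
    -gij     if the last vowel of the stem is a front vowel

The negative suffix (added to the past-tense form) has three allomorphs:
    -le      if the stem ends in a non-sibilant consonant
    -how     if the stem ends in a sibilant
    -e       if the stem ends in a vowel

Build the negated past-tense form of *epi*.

*epi* — last vowel /i/ (a front vowel) → -gij → *epigij*.
The past-tense form *epigij* — final sound /j/ (a non-sibilant consonant) → -le → *epigijle*.

epigijle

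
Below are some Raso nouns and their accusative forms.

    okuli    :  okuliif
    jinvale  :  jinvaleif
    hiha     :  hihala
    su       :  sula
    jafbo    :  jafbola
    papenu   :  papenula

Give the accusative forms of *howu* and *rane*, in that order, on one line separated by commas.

The pattern is front/back vowel harmony: -if when the last vowel of the stem is a front vowel (*okuli*, *jinvale*); -la when the last vowel of the stem is a back vowel (*hiha*, *su*, *jafbo*, *papenu*).
Since the last vowel of *howu* is /u/ (a back vowel), it takes -la, giving *howula*.
*rane*: last vowel = /e/, a front vowel → -if → *raneif*.

howula, raneif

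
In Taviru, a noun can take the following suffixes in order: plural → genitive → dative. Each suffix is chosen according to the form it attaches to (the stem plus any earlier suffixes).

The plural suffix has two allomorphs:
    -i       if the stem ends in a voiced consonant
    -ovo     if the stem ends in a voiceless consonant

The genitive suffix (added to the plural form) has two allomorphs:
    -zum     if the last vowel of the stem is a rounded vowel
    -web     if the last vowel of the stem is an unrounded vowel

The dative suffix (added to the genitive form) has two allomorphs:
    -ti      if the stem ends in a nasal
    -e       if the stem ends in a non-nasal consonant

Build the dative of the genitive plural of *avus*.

avusovozumti

*avus*: final consonant = /s/, voiceless → -ovo → *avusovo*.
Since the last vowel of the plural form *avusovo* is /o/ (a rounded vowel), it takes -zum, giving *avusovozum*.
The final consonant of the genitive form *avusovozum* is /m/, which is a nasal, so the dative suffix is -ti, giving *avusovozumti*.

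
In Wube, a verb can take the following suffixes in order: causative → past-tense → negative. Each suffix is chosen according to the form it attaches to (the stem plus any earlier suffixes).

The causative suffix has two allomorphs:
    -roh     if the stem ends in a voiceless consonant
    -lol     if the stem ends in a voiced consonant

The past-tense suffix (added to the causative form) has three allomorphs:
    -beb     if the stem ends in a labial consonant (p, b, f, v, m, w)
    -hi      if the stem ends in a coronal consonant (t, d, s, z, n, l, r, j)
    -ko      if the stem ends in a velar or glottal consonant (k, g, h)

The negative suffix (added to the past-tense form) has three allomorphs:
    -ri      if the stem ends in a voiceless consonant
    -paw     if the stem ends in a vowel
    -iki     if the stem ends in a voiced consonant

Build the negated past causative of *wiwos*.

Since the final consonant of *wiwos* is /s/ (voiceless), it takes -roh, giving *wiwosroh*.
The causative form *wiwosroh* — final consonant /h/ (velar/glottal) → -ko → *wiwosrohko*.
The final sound of the past-tense form *wiwosrohko* is /o/, which is a vowel, so the negative suffix is -paw, giving *wiwosrohkopaw*.

wiwosrohkopaw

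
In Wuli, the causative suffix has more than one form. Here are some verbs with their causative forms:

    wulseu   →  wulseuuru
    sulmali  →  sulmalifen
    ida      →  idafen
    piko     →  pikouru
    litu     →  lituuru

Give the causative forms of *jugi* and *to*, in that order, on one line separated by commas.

The alternation tracks the last vowel of the stem — -uru when the last vowel of the stem is a rounded vowel (*wulseu*, *piko*, *litu*); -fen when the last vowel of the stem is an unrounded vowel (*sulmali*, *ida*).
The last vowel of *jugi* is /i/, which is an unrounded vowel, so the suffix is -fen, giving *jugifen*.
*to* — last vowel /o/ (a rounded vowel) → -uru → *touru*.

jugifen, touru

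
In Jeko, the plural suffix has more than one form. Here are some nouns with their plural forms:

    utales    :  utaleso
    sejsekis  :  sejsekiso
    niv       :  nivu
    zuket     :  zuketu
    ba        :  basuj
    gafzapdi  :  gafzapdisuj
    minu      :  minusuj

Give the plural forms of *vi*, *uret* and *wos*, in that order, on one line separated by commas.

The alternation tracks the final sound of the stem — -o when the stem ends in a sibilant (*utales*, *sejsekis*); -u when the stem ends in a non-sibilant consonant (*niv*, *zuket*); -suj when the stem ends in a vowel (*ba*, *gafzapdi*, *minu*).
Since the final sound of *vi* is /i/ (a vowel), it takes -suj, giving *visuj*.
*uret*: final sound = /t/, a non-sibilant consonant → -u → *uretu*.
*wos*: final sound = /s/, a sibilant → -o → *woso*.

visuj, uretu, woso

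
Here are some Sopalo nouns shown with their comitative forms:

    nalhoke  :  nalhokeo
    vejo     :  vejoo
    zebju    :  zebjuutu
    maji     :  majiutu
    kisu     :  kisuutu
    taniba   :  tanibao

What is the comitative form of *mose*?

The suffix is conditioned by the last vowel: -utu when the last vowel of the stem is a high vowel (*zebju*, *maji*, *kisu*); -o when the last vowel of the stem is a non-high vowel (*nalhoke*, *vejo*, *taniba*).
*mose*: last vowel = /e/, a non-high vowel → -o → *moseo*.

moseo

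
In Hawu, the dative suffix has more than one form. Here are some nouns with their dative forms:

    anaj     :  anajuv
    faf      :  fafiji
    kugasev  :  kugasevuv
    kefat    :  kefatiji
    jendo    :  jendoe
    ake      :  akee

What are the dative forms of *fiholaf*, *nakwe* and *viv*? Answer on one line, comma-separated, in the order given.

The pattern is voicing of the final sound: -iji when the stem ends in a voiceless consonant (*faf*, *kefat*); -uv when the stem ends in a voiced consonant (*anaj*, *kugasev*); -e when the stem ends in a vowel (*jendo*, *ake*).
Since the final sound of *fiholaf* is /f/ (a voiceless consonant), it takes -iji, giving *fiholafiji*.
The final sound of *nakwe* is /e/, which is a vowel, so the suffix is -e, giving *nakwee*.
*viv*: final sound = /v/, a voiced consonant → -uv → *vivuv*.

fiholafiji, nakwee, vivuv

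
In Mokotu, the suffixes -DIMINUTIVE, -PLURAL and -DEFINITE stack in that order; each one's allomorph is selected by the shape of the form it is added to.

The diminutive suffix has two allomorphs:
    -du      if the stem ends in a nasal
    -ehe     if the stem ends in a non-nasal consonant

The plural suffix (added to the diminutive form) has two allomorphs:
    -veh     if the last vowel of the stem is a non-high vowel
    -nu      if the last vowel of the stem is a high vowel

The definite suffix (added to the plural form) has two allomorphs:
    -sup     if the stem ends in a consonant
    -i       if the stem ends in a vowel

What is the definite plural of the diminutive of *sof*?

*sof* — final consonant /f/ (non-nasal) → -ehe → *sofehe*.
The last vowel of the diminutive form *sofehe* is /e/, which is a non-high vowel, so the plural suffix is -veh, giving *sofeheveh*.
Since the final sound of the plural form *sofeheveh* is /h/ (a consonant), it takes -sup, giving *sofehevehsup*.

sofehevehsup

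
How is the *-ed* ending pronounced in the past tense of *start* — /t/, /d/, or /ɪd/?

The stem *start* ends in /t/ or /d/.
The -ed suffix is realized as /ɪd/ after /t, d/; as /t/ after other voiceless consonants; and as /d/ after other voiced sounds.
So -ed on *start* is pronounced /ɪd/.

/ɪd/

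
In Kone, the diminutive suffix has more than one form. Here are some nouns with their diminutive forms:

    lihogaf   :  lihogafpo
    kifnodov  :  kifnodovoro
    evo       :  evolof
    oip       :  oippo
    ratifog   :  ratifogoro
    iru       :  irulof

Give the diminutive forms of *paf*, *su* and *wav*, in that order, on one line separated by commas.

Looking at the final sound of each stem: -po when the stem ends in a voiceless consonant (*lihogaf*, *oip*); -oro when the stem ends in a voiced consonant (*kifnodov*, *ratifog*); -lof when the stem ends in a vowel (*evo*, *iru*).
*paf* — final sound /f/ (a voiceless consonant) → -po → *pafpo*.
*su*: final sound = /u/, a vowel → -lof → *sulof*.
The final sound of *wav* is /v/, which is a voiced consonant, so the suffix is -oro, giving *wavoro*.

pafpo, sulof, wavoro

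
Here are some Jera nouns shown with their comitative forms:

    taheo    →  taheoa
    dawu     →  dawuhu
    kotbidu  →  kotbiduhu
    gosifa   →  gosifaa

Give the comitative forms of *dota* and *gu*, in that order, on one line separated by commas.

dotaa, guhu

The suffix is conditioned by the last vowel: -hu when the last vowel of the stem is a high vowel (*dawu*, *kotbidu*); -a when the last vowel of the stem is a non-high vowel (*taheo*, *gosifa*).
*dota*: last vowel = /a/, a non-high vowel → -a → *dotaa*.
*gu* — last vowel /u/ (a high vowel) → -hu → *guhu*.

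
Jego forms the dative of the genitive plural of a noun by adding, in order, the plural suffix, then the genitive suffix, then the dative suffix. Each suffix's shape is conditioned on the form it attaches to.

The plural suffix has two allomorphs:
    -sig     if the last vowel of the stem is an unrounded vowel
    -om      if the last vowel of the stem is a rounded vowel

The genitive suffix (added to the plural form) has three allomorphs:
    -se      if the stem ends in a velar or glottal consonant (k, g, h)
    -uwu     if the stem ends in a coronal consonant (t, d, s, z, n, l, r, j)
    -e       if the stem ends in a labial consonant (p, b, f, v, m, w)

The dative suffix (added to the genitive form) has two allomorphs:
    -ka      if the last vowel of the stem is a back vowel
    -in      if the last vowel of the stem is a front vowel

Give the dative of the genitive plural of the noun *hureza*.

Since the last vowel of *hureza* is /a/ (an unrounded vowel), it takes -sig, giving *hurezasig*.
Since the final consonant of the plural form *hurezasig* is /g/ (velar/glottal), it takes -se, giving *hurezasigse*.
The last vowel of the genitive form *hurezasigse* is /e/, which is a front vowel, so the dative suffix is -in, giving *hurezasigsein*.

hurezasigsein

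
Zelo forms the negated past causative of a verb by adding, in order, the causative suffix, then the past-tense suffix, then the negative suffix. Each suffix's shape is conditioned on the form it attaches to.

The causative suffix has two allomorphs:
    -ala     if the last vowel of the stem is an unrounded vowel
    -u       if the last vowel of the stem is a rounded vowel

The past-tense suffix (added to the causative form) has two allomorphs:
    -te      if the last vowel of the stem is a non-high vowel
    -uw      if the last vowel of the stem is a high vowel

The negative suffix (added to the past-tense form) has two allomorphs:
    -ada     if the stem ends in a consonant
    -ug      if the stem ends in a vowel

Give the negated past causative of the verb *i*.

ialateug

The last vowel of *i* is /i/, which is an unrounded vowel, so the causative suffix is -ala, giving *iala*.
The last vowel of the causative form *iala* is /a/, which is a non-high vowel, so the past-tense suffix is -te, giving *ialate*.
The final sound of the past-tense form *ialate* is /e/, which is a vowel, so the negative suffix is -ug, giving *ialateug*.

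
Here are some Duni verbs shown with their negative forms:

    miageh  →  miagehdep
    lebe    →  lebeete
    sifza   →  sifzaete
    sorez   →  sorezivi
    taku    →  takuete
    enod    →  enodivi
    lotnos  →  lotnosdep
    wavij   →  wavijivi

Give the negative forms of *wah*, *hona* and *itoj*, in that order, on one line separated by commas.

wahdep, honaete, itojivi

The alternation tracks the final sound of the stem — -dep when the stem ends in a voiceless consonant (*miageh*, *lotnos*); -ivi when the stem ends in a voiced consonant (*sorez*, *enod*, *wavij*); -ete when the stem ends in a vowel (*lebe*, *sifza*, *taku*).
Since the final sound of *wah* is /h/ (a voiceless consonant), it takes -dep, giving *wahdep*.
The final sound of *hona* is /a/, which is a vowel, so the suffix is -ete, giving *honaete*.
Since the final sound of *itoj* is /j/ (a voiced consonant), it takes -ivi, giving *itojivi*.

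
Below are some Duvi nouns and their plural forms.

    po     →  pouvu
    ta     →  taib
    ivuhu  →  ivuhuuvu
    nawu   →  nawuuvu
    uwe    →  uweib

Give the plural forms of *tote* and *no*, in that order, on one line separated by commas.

The alternation tracks the last vowel of the stem — -uvu when the last vowel of the stem is a rounded vowel (*po*, *ivuhu*, *nawu*); -ib when the last vowel of the stem is an unrounded vowel (*ta*, *uwe*).
Since the last vowel of *tote* is /e/ (an unrounded vowel), it takes -ib, giving *toteib*.
*no* — last vowel /o/ (a rounded vowel) → -uvu → *nouvu*.

toteib, nouvu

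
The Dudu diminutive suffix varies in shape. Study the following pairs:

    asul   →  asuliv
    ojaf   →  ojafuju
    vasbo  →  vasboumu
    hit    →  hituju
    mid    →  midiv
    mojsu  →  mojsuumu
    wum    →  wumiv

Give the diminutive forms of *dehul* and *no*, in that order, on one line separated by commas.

The suffix is conditioned by the final sound: -uju when the stem ends in a voiceless consonant (*ojaf*, *hit*); -iv when the stem ends in a voiced consonant (*asul*, *mid*, *wum*); -umu when the stem ends in a vowel (*vasbo*, *mojsu*).
Since the final sound of *dehul* is /l/ (a voiced consonant), it takes -iv, giving *dehuliv*.
*no*: final sound = /o/, a vowel → -umu → *noumu*.

dehuliv, noumu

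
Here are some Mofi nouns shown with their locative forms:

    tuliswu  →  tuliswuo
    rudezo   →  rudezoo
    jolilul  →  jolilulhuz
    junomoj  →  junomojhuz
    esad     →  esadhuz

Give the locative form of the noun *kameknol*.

kameknolhuz

Looking at the final sound of each stem: -huz when the stem ends in a consonant (*jolilul*, *junomoj*, *esad*); -o when the stem ends in a vowel (*tuliswu*, *rudezo*).
The final sound of *kameknol* is /l/, which is a consonant, so the suffix is -huz, giving *kameknolhuz*.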